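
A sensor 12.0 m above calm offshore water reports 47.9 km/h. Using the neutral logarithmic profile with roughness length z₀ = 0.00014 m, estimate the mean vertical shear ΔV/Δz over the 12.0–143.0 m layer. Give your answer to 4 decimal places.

0.0798 km/h/m

Log law: V₂ = V₁ · ln(z₂/z₀)/ln(z₁/z₀) = 47.9 × 13.8367/11.3588 = 58.3495 km/h
ΔV/Δz = (58.3495 − 47.9)/(143.0 − 12.0) = 10.4495/131.0000 = 0.07977 km/h/m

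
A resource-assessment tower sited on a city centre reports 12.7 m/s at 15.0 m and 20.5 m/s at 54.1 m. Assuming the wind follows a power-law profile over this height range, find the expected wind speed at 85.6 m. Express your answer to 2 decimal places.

First find α: α = ln(V₂/V₁)/ln(z₂/z₁) = ln(20.5/12.7)/ln(54.1/15.0) = 0.47882/1.28278 = 0.3733
Extrapolate from 54.1 m to 85.6 m: V₃ = 20.5 × (85.6/54.1)^0.3733 = 20.5 × 1.1868 = 24.3297 m/s

24.33 m/s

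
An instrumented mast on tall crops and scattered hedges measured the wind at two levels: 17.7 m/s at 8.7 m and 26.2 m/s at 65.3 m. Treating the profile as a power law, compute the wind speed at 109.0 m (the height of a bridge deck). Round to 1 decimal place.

First find α: α = ln(V₂/V₁)/ln(z₂/z₁) = ln(26.2/17.7)/ln(65.3/8.7) = 0.39219/2.01567 = 0.1946
Extrapolate from 65.3 m to 109.0 m: V₃ = 26.2 × (109.0/65.3)^0.1946 = 26.2 × 1.1048 = 28.9465 m/s

28.9 m/s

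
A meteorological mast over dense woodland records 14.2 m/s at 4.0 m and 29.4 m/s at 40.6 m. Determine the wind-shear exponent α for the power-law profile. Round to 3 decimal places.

α ≈ 0.314

Power law: V₂/V₁ = (z₂/z₁)^α ⇒ α = ln(V₂/V₁) / ln(z₂/z₁)
α = ln(29.4/14.2) / ln(40.6/4.0) = ln(2.0704) / ln(10.1500)
  = 0.72775 / 2.31747 = 0.31403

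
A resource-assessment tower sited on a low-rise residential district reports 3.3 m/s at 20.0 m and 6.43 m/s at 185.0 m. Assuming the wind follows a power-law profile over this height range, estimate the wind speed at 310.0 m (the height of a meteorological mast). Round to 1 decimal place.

First find α: α = ln(V₂/V₁)/ln(z₂/z₁) = ln(6.43/3.3)/ln(185.0/20.0) = 0.66705/2.22462 = 0.2998
Extrapolate from 185.0 m to 310.0 m: V₃ = 6.43 × (310.0/185.0)^0.2998 = 6.43 × 1.1674 = 7.5064 m/s

7.5 m/s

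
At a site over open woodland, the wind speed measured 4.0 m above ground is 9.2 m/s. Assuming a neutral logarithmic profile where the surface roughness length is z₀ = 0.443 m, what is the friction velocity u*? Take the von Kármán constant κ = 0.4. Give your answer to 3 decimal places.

Log law: V(z) = (u*/κ) · ln(z/z₀) ⇒ u* = κ · V / ln(z/z₀)
u* = 0.4 × 9.2 / ln(4.0/0.443) = 0.4 × 9.2 / 2.2005
   = 3.6800 / 2.2005 = 1.6724 m/s

u* ≈ 1.672 m/s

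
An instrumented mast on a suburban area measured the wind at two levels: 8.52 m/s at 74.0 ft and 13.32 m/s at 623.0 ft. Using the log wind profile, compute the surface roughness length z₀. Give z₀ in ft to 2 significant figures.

Log law: V(z) ∝ ln(z/z₀). With r = V₁/V₂ = 8.52/13.32 = 0.63964,
r · ln(z₂/z₀) = ln(z₁/z₀) ⇒ ln z₀ = (ln z₁ − r·ln z₂)/(1 − r)
ln z₀ = (4.30407 − 0.63964×6.43455) / 0.36036 = 0.5225
z₀ = exp(0.5225) = 1.686 ft

z₀ ≈ 1.7 ft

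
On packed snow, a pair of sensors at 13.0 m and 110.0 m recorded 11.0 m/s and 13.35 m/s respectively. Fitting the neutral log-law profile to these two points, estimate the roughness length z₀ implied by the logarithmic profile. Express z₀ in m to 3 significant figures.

Log law: V(z) ∝ ln(z/z₀). With r = V₁/V₂ = 11.0/13.35 = 0.82397,
r · ln(z₂/z₀) = ln(z₁/z₀) ⇒ ln z₀ = (ln z₁ − r·ln z₂)/(1 − r)
ln z₀ = (2.56495 − 0.82397×4.70048) / 0.17603 = -7.4312
z₀ = exp(-7.4312) = 0.0005925 m

z₀ ≈ 0.000593 m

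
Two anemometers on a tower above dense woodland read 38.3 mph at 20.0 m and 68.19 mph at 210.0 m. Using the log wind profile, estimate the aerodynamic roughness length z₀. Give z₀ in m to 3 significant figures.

Log law: V(z) ∝ ln(z/z₀). With r = V₁/V₂ = 38.3/68.19 = 0.56167,
r · ln(z₂/z₀) = ln(z₁/z₀) ⇒ ln z₀ = (ln z₁ − r·ln z₂)/(1 − r)
ln z₀ = (2.99573 − 0.56167×5.34711) / 0.43833 = -0.0172
z₀ = exp(-0.0172) = 0.9829 m

z₀ ≈ 0.983 m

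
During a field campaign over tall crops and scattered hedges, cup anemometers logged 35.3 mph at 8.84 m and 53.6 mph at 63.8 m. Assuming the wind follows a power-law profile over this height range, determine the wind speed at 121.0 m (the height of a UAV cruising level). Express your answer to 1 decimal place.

61.4 mph

First find α: α = ln(V₂/V₁)/ln(z₂/z₁) = ln(53.6/35.3)/ln(63.8/8.84) = 0.41767/1.97647 = 0.2113
Extrapolate from 63.8 m to 121.0 m: V₃ = 53.6 × (121.0/63.8)^0.2113 = 53.6 × 1.1448 = 61.3627 mph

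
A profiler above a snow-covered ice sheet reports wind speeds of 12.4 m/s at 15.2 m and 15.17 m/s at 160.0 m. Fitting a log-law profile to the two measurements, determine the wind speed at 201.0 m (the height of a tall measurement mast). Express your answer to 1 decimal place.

Log law: V ∝ ln(z/z₀). From the pair, with r = V₁/V₂ = 0.81740,
ln z₀ = (ln z₁ − r·ln z₂)/(1 − r) = (2.7213 − 0.81740×5.0752)/0.18260 = -7.8159 → z₀ = 0.0004033 m
V₃ = V₁ · ln(z₃/z₀)/ln(z₁/z₀) = 12.4 × 13.1192/10.5372 = 15.4385 m/s

15.4 m/s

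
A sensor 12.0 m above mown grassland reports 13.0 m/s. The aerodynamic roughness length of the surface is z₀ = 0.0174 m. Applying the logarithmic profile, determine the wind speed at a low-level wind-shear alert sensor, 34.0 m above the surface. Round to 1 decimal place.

15.1 m/s

Log law: V(z) ∝ ln(z/z₀), so V₂/V₁ = ln(z₂/z₀) / ln(z₁/z₀).
ln(34.0/0.0174) = 7.5776, ln(12.0/0.0174) = 6.5362
V₂ = 13.0 × 7.5776/6.5362 = 13.0 × 1.1593 = 15.0714 m/s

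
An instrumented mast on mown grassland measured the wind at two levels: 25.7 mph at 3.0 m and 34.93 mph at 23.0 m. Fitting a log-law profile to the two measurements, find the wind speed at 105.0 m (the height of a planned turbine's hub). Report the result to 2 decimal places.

Log law: V ∝ ln(z/z₀). From the pair, with r = V₁/V₂ = 0.73576,
ln z₀ = (ln z₁ − r·ln z₂)/(1 − r) = (1.0986 − 0.73576×3.1355)/0.26424 = -4.5729 → z₀ = 0.01033 m
V₃ = V₁ · ln(z₃/z₀)/ln(z₁/z₀) = 25.7 × 9.2268/5.6715 = 41.8108 mph

41.81 mph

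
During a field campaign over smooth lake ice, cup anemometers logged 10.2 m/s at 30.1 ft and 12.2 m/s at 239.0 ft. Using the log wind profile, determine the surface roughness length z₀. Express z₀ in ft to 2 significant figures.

z₀ ≈ 0.00078 ft

Log law: V(z) ∝ ln(z/z₀). With r = V₁/V₂ = 10.2/12.2 = 0.83607,
r · ln(z₂/z₀) = ln(z₁/z₀) ⇒ ln z₀ = (ln z₁ − r·ln z₂)/(1 − r)
ln z₀ = (3.40453 − 0.83607×5.47646) / 0.16393 = -7.1624
z₀ = exp(-7.1624) = 0.0007752 ft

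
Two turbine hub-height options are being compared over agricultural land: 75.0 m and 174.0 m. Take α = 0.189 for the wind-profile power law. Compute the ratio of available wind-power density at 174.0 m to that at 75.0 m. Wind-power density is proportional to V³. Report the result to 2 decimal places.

1.61

Speed ratio: V_B/V_A = (z_B/z_A)^α = (174.0/75.0)^0.189 = (2.3200)^0.189 = 1.17240
Power-density ratio: P_B/P_A = (V_B/V_A)³ = (1.17240)³ = 1.61151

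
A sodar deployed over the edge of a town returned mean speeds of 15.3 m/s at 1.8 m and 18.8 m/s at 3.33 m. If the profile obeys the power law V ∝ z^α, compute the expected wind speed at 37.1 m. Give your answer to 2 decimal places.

42.14 m/s

First find α: α = ln(V₂/V₁)/ln(z₂/z₁) = ln(18.8/15.3)/ln(3.33/1.8) = 0.20600/0.61519 = 0.3349
Extrapolate from 3.33 m to 37.1 m: V₃ = 18.8 × (37.1/3.33)^0.3349 = 18.8 × 2.2417 = 42.1442 m/s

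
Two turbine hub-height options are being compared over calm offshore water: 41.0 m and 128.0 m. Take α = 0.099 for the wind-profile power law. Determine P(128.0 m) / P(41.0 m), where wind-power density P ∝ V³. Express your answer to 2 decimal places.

1.40

Speed ratio: V_B/V_A = (z_B/z_A)^α = (128.0/41.0)^0.099 = (3.1220)^0.099 = 1.11930
Power-density ratio: P_B/P_A = (V_B/V_A)³ = (1.11930)³ = 1.40231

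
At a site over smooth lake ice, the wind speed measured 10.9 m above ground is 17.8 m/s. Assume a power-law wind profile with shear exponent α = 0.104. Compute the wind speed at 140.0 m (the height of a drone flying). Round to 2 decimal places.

Power-law profile: V₂ = V₁ · (z₂/z₁)^α
V₂ = 17.8 × (140.0/10.9)^0.104 = 17.8 × (12.8440)^0.104
    = 17.8 × 1.3041 = 23.2127 m/s

23.21 m/s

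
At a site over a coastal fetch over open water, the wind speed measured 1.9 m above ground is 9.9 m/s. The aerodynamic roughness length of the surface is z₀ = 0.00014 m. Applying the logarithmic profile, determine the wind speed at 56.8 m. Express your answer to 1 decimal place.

13.4 m/s

Log law: V(z) ∝ ln(z/z₀), so V₂/V₁ = ln(z₂/z₀) / ln(z₁/z₀).
ln(56.8/0.00014) = 12.9134, ln(1.9/0.00014) = 9.5157
V₂ = 9.9 × 12.9134/9.5157 = 9.9 × 1.3571 = 13.4349 m/s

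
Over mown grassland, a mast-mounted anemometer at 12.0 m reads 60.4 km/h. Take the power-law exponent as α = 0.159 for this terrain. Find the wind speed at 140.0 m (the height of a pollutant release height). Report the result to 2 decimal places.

89.27 km/h

Power-law profile: V₂ = V₁ · (z₂/z₁)^α
V₂ = 60.4 × (140.0/12.0)^0.159 = 60.4 × (11.6667)^0.159
    = 60.4 × 1.4779 = 89.2651 km/h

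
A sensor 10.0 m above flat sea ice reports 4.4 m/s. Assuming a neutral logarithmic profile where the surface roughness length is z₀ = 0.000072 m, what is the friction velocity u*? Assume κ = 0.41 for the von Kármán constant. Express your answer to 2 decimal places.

u* ≈ 0.15 m/s

Log law: V(z) = (u*/κ) · ln(z/z₀) ⇒ u* = κ · V / ln(z/z₀)
u* = 0.41 × 4.4 / ln(10.0/0.000072) = 0.41 × 4.4 / 11.8414
   = 1.8040 / 11.8414 = 0.1523 m/s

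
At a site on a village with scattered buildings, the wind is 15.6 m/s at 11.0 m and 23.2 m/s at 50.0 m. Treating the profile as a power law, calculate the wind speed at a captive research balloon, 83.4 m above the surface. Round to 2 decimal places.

26.53 m/s

First find α: α = ln(V₂/V₁)/ln(z₂/z₁) = ln(23.2/15.6)/ln(50.0/11.0) = 0.39688/1.51413 = 0.2621
Extrapolate from 50.0 m to 83.4 m: V₃ = 23.2 × (83.4/50.0)^0.2621 = 23.2 × 1.1435 = 26.5295 m/s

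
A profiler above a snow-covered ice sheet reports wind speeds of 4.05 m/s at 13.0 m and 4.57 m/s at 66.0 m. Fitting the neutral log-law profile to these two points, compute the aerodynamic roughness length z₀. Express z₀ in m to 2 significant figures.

Log law: V(z) ∝ ln(z/z₀). With r = V₁/V₂ = 4.05/4.57 = 0.88621,
r · ln(z₂/z₀) = ln(z₁/z₀) ⇒ ln z₀ = (ln z₁ − r·ln z₂)/(1 − r)
ln z₀ = (2.56495 − 0.88621×4.18965) / 0.11379 = -10.0890
z₀ = exp(-10.0890) = 0.00004153 m

z₀ ≈ 0.000042 m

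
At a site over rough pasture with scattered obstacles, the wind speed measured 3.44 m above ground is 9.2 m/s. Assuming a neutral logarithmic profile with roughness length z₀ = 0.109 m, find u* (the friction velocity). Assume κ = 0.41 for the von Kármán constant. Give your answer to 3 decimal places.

u* ≈ 1.093 m/s

Log law: V(z) = (u*/κ) · ln(z/z₀) ⇒ u* = κ · V / ln(z/z₀)
u* = 0.41 × 9.2 / ln(3.44/0.109) = 0.41 × 9.2 / 3.4519
   = 3.7720 / 3.4519 = 1.0927 m/s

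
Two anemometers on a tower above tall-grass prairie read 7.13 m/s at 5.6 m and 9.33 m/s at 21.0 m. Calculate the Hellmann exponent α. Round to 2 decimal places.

Power law: V₂/V₁ = (z₂/z₁)^α ⇒ α = ln(V₂/V₁) / ln(z₂/z₁)
α = ln(9.33/7.13) / ln(21.0/5.6) = ln(1.3086) / ln(3.7500)
  = 0.26892 / 1.32176 = 0.20346

α ≈ 0.20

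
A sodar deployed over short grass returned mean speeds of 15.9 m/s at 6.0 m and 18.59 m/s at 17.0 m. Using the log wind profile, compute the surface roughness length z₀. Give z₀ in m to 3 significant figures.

Log law: V(z) ∝ ln(z/z₀). With r = V₁/V₂ = 15.9/18.59 = 0.85530,
r · ln(z₂/z₀) = ln(z₁/z₀) ⇒ ln z₀ = (ln z₁ − r·ln z₂)/(1 − r)
ln z₀ = (1.79176 − 0.85530×2.83321) / 0.14470 = -4.3640
z₀ = exp(-4.3640) = 0.01273 m

z₀ ≈ 0.0127 m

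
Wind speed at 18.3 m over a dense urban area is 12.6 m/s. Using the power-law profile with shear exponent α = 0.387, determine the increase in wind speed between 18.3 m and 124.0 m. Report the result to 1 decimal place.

Power law: V₂ = V₁ · (z₂/z₁)^α = 12.6 × (6.7760)^0.387 = 26.4214 m/s
ΔV = 26.4214 − 12.6 = 13.8214 m/s

13.8 m/s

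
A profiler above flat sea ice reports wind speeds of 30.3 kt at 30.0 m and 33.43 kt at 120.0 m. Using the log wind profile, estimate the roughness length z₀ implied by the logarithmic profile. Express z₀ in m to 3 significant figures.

z₀ ≈ 0.0000446 m

Log law: V(z) ∝ ln(z/z₀). With r = V₁/V₂ = 30.3/33.43 = 0.90637,
r · ln(z₂/z₀) = ln(z₁/z₀) ⇒ ln z₀ = (ln z₁ − r·ln z₂)/(1 − r)
ln z₀ = (3.40120 − 0.90637×4.78749) / 0.09363 = -10.0188
z₀ = exp(-10.0188) = 0.00004455 m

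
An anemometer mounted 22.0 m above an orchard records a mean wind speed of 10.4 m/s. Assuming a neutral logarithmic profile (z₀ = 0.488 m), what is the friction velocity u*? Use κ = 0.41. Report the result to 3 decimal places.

u* ≈ 1.120 m/s

Log law: V(z) = (u*/κ) · ln(z/z₀) ⇒ u* = κ · V / ln(z/z₀)
u* = 0.41 × 10.4 / ln(22.0/0.488) = 0.41 × 10.4 / 3.8085
   = 4.2640 / 3.8085 = 1.1196 m/s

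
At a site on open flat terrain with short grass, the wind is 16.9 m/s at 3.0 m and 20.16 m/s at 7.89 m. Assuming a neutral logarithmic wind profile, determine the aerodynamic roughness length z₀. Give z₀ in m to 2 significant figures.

Log law: V(z) ∝ ln(z/z₀). With r = V₁/V₂ = 16.9/20.16 = 0.83829,
r · ln(z₂/z₀) = ln(z₁/z₀) ⇒ ln z₀ = (ln z₁ − r·ln z₂)/(1 − r)
ln z₀ = (1.09861 − 0.83829×2.06560) / 0.16171 = -3.9143
z₀ = exp(-3.9143) = 0.01995 m

z₀ ≈ 0.020 m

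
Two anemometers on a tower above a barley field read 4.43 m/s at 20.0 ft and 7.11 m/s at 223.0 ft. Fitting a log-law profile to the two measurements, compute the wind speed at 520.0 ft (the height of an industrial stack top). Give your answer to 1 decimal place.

8.1 m/s

Log law: V ∝ ln(z/z₀). From the pair, with r = V₁/V₂ = 0.62307,
ln z₀ = (ln z₁ − r·ln z₂)/(1 − r) = (2.9957 − 0.62307×5.4072)/0.37693 = -0.9903 → z₀ = 0.3714 ft
V₃ = V₁ · ln(z₃/z₀)/ln(z₁/z₀) = 4.43 × 7.2442/3.9861 = 8.0509 m/s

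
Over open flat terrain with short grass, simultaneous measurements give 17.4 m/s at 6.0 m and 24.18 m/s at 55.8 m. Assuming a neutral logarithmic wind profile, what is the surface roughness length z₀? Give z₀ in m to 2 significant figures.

Log law: V(z) ∝ ln(z/z₀). With r = V₁/V₂ = 17.4/24.18 = 0.71960,
r · ln(z₂/z₀) = ln(z₁/z₀) ⇒ ln z₀ = (ln z₁ − r·ln z₂)/(1 − r)
ln z₀ = (1.79176 − 0.71960×4.02177) / 0.28040 = -3.9313
z₀ = exp(-3.9313) = 0.01962 m

z₀ ≈ 0.020 m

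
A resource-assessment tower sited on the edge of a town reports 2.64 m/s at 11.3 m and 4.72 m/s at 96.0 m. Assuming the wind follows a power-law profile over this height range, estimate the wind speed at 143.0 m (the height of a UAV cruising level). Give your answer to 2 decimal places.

5.26 m/s

First find α: α = ln(V₂/V₁)/ln(z₂/z₁) = ln(4.72/2.64)/ln(96.0/11.3) = 0.58103/2.13955 = 0.2716
Extrapolate from 96.0 m to 143.0 m: V₃ = 4.72 × (143.0/96.0)^0.2716 = 4.72 × 1.1143 = 5.2595 m/s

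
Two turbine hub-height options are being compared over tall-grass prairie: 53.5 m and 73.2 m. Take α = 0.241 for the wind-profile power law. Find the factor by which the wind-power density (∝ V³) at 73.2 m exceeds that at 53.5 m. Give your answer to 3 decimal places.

1.254

Speed ratio: V_B/V_A = (z_B/z_A)^α = (73.2/53.5)^0.241 = (1.3682)^0.241 = 1.07848
Power-density ratio: P_B/P_A = (V_B/V_A)³ = (1.07848)³ = 1.25442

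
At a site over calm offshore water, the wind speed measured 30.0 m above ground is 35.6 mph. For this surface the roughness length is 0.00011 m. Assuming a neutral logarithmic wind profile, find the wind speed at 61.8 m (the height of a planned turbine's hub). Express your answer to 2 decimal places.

37.66 mph

Log law: V(z) ∝ ln(z/z₀), so V₂/V₁ = ln(z₂/z₀) / ln(z₁/z₀).
ln(61.8/0.00011) = 13.2389, ln(30.0/0.00011) = 12.5162
V₂ = 35.6 × 13.2389/12.5162 = 35.6 × 1.0577 = 37.6556 mph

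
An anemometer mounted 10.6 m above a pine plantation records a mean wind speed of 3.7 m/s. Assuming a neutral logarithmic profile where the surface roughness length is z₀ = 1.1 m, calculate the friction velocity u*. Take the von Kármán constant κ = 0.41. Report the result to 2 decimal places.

u* ≈ 0.67 m/s

Log law: V(z) = (u*/κ) · ln(z/z₀) ⇒ u* = κ · V / ln(z/z₀)
u* = 0.41 × 3.7 / ln(10.6/1.1) = 0.41 × 3.7 / 2.2655
   = 1.5170 / 2.2655 = 0.6696 m/s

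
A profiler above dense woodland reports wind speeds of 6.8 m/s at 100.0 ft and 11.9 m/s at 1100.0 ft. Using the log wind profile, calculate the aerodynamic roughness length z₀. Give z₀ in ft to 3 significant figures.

z₀ ≈ 4.09 ft

Log law: V(z) ∝ ln(z/z₀). With r = V₁/V₂ = 6.8/11.9 = 0.57143,
r · ln(z₂/z₀) = ln(z₁/z₀) ⇒ ln z₀ = (ln z₁ − r·ln z₂)/(1 − r)
ln z₀ = (4.60517 − 0.57143×7.00307) / 0.42857 = 1.4080
z₀ = exp(1.4080) = 4.088 ft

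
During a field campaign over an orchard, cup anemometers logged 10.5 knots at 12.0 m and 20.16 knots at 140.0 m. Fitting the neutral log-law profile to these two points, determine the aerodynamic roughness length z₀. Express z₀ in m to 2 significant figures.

z₀ ≈ 0.83 m

Log law: V(z) ∝ ln(z/z₀). With r = V₁/V₂ = 10.5/20.16 = 0.52083,
r · ln(z₂/z₀) = ln(z₁/z₀) ⇒ ln z₀ = (ln z₁ − r·ln z₂)/(1 − r)
ln z₀ = (2.48491 − 0.52083×4.94164) / 0.47917 = -0.1855
z₀ = exp(-0.1855) = 0.8307 m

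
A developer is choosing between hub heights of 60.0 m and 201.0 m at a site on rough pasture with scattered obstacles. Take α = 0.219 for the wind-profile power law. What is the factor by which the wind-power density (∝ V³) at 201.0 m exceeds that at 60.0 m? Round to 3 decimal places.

2.213

Speed ratio: V_B/V_A = (z_B/z_A)^α = (201.0/60.0)^0.219 = (3.3500)^0.219 = 1.30312
Power-density ratio: P_B/P_A = (V_B/V_A)³ = (1.30312)³ = 2.21286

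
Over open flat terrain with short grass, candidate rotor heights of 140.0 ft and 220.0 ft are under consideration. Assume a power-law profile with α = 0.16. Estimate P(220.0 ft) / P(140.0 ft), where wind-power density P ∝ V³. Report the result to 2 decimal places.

Speed ratio: V_B/V_A = (z_B/z_A)^α = (220.0/140.0)^0.16 = (1.5714)^0.16 = 1.07500
Power-density ratio: P_B/P_A = (V_B/V_A)³ = (1.07500)³ = 1.24229

1.24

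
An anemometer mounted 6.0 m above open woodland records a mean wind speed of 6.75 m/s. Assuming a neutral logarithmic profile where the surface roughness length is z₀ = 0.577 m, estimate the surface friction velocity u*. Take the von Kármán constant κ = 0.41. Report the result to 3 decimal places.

Log law: V(z) = (u*/κ) · ln(z/z₀) ⇒ u* = κ · V / ln(z/z₀)
u* = 0.41 × 6.75 / ln(6.0/0.577) = 0.41 × 6.75 / 2.3417
   = 2.7675 / 2.3417 = 1.1818 m/s

u* ≈ 1.182 m/s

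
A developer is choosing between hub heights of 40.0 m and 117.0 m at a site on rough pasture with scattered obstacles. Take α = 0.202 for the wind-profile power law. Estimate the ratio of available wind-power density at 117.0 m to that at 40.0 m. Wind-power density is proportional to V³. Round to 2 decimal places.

1.92

Speed ratio: V_B/V_A = (z_B/z_A)^α = (117.0/40.0)^0.202 = (2.9250)^0.202 = 1.24210
Power-density ratio: P_B/P_A = (V_B/V_A)³ = (1.24210)³ = 1.91634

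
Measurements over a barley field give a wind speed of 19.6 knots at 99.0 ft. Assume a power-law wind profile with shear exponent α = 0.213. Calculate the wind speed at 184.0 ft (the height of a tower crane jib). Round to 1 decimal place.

22.4 knots

Power-law profile: V₂ = V₁ · (z₂/z₁)^α
V₂ = 19.6 × (184.0/99.0)^0.213 = 19.6 × (1.8586)^0.213
    = 19.6 × 1.1411 = 22.3662 knots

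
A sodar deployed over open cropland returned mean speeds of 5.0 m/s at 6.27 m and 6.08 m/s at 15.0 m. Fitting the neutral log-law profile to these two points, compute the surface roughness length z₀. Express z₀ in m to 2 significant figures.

Log law: V(z) ∝ ln(z/z₀). With r = V₁/V₂ = 5.0/6.08 = 0.82237,
r · ln(z₂/z₀) = ln(z₁/z₀) ⇒ ln z₀ = (ln z₁ − r·ln z₂)/(1 − r)
ln z₀ = (1.83578 − 0.82237×2.70805) / 0.17763 = -2.2025
z₀ = exp(-2.2025) = 0.1105 m

z₀ ≈ 0.11 m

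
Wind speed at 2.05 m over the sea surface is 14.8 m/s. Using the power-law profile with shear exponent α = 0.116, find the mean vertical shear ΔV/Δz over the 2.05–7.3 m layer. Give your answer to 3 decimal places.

Power law: V₂ = V₁ · (z₂/z₁)^α = 14.8 × (3.5610)^0.116 = 17.1492 m/s
ΔV/Δz = (17.1492 − 14.8)/(7.3 − 2.05) = 2.3492/5.2500 = 0.44747 m/s/m

0.447 m/s/m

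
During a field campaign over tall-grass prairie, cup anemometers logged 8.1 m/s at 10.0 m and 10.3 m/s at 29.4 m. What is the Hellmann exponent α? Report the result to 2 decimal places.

α ≈ 0.22

Power law: V₂/V₁ = (z₂/z₁)^α ⇒ α = ln(V₂/V₁) / ln(z₂/z₁)
α = ln(10.3/8.1) / ln(29.4/10.0) = ln(1.2716) / ln(2.9400)
  = 0.24028 / 1.07841 = 0.22281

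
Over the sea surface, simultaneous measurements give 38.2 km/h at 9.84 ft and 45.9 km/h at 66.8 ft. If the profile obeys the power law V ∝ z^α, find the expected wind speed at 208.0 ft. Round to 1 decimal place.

51.2 km/h

First find α: α = ln(V₂/V₁)/ln(z₂/z₁) = ln(45.9/38.2)/ln(66.8/9.84) = 0.18363/1.91525 = 0.0959
Extrapolate from 66.8 ft to 208.0 ft: V₃ = 45.9 × (208.0/66.8)^0.0959 = 45.9 × 1.1151 = 51.1809 km/h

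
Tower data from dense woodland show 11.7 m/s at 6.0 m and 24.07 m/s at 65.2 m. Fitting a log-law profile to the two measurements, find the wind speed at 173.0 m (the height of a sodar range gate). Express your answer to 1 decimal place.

29.1 m/s

Log law: V ∝ ln(z/z₀). From the pair, with r = V₁/V₂ = 0.48608,
ln z₀ = (ln z₁ − r·ln z₂)/(1 − r) = (1.7918 − 0.48608×4.1775)/0.51392 = -0.4647 → z₀ = 0.6283 m
V₃ = V₁ · ln(z₃/z₀)/ln(z₁/z₀) = 11.7 × 5.6180/2.2565 = 29.1297 m/s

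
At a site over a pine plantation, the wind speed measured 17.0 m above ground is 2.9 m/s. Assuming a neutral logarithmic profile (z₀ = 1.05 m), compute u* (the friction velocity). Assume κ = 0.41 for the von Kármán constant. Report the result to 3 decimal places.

Log law: V(z) = (u*/κ) · ln(z/z₀) ⇒ u* = κ · V / ln(z/z₀)
u* = 0.41 × 2.9 / ln(17.0/1.05) = 0.41 × 2.9 / 2.7844
   = 1.1890 / 2.7844 = 0.4270 m/s

u* ≈ 0.427 m/s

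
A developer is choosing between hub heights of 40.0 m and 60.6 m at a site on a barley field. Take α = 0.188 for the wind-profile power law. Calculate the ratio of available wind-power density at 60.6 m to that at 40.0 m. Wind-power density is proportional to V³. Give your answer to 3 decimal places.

1.264

Speed ratio: V_B/V_A = (z_B/z_A)^α = (60.6/40.0)^0.188 = (1.5150)^0.188 = 1.08123
Power-density ratio: P_B/P_A = (V_B/V_A)³ = (1.08123)³ = 1.26402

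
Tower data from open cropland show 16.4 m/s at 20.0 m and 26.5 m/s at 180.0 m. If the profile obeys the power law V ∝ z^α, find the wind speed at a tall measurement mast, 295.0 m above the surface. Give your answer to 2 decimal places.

29.52 m/s

First find α: α = ln(V₂/V₁)/ln(z₂/z₁) = ln(26.5/16.4)/ln(180.0/20.0) = 0.47986/2.19722 = 0.2184
Extrapolate from 180.0 m to 295.0 m: V₃ = 26.5 × (295.0/180.0)^0.2184 = 26.5 × 1.1139 = 29.5191 m/s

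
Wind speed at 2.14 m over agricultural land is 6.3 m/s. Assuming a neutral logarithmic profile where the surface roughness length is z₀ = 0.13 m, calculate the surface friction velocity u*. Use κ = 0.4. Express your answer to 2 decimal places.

u* ≈ 0.90 m/s

Log law: V(z) = (u*/κ) · ln(z/z₀) ⇒ u* = κ · V / ln(z/z₀)
u* = 0.4 × 6.3 / ln(2.14/0.13) = 0.4 × 6.3 / 2.8010
   = 2.5200 / 2.8010 = 0.8997 m/s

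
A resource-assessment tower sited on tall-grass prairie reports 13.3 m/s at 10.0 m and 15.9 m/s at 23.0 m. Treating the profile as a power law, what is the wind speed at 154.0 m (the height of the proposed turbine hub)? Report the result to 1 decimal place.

First find α: α = ln(V₂/V₁)/ln(z₂/z₁) = ln(15.9/13.3)/ln(23.0/10.0) = 0.17856/0.83291 = 0.2144
Extrapolate from 23.0 m to 154.0 m: V₃ = 15.9 × (154.0/23.0)^0.2144 = 15.9 × 1.5032 = 23.9016 m/s

23.9 m/s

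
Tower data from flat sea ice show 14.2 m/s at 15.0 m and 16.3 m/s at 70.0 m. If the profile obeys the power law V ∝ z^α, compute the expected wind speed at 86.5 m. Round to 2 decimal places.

16.61 m/s

First find α: α = ln(V₂/V₁)/ln(z₂/z₁) = ln(16.3/14.2)/ln(70.0/15.0) = 0.13792/1.54045 = 0.0895
Extrapolate from 70.0 m to 86.5 m: V₃ = 16.3 × (86.5/70.0)^0.0895 = 16.3 × 1.0191 = 16.6118 m/s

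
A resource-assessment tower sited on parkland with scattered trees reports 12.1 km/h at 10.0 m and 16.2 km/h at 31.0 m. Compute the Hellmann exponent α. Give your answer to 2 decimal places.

α ≈ 0.26

Power law: V₂/V₁ = (z₂/z₁)^α ⇒ α = ln(V₂/V₁) / ln(z₂/z₁)
α = ln(16.2/12.1) / ln(31.0/10.0) = ln(1.3388) / ln(3.1000)
  = 0.29181 / 1.13140 = 0.25792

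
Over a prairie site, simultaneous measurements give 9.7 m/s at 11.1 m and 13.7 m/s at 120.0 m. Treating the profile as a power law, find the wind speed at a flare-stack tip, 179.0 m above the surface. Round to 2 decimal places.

14.52 m/s

First find α: α = ln(V₂/V₁)/ln(z₂/z₁) = ln(13.7/9.7)/ln(120.0/11.1) = 0.34527/2.38055 = 0.1450
Extrapolate from 120.0 m to 179.0 m: V₃ = 13.7 × (179.0/120.0)^0.1450 = 13.7 × 1.0597 = 14.5181 m/s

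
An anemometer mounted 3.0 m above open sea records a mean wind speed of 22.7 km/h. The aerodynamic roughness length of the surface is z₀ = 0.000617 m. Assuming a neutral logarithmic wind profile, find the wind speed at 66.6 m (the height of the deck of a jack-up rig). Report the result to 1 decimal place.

31.0 km/h

Log law: V(z) ∝ ln(z/z₀), so V₂/V₁ = ln(z₂/z₀) / ln(z₁/z₀).
ln(66.6/0.000617) = 11.5893, ln(3.0/0.000617) = 8.4893
V₂ = 22.7 × 11.5893/8.4893 = 22.7 × 1.3652 = 30.9896 km/h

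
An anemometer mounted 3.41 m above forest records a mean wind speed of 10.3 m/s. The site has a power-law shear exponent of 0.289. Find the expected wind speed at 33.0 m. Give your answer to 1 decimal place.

19.8 m/s

Power-law profile: V₂ = V₁ · (z₂/z₁)^α
V₂ = 10.3 × (33.0/3.41)^0.289 = 10.3 × (9.6774)^0.289
    = 10.3 × 1.9270 = 19.8482 m/s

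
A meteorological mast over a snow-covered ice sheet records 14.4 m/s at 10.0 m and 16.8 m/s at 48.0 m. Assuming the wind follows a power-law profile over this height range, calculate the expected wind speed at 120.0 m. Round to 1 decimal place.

First find α: α = ln(V₂/V₁)/ln(z₂/z₁) = ln(16.8/14.4)/ln(48.0/10.0) = 0.15415/1.56862 = 0.0983
Extrapolate from 48.0 m to 120.0 m: V₃ = 16.8 × (120.0/48.0)^0.0983 = 16.8 × 1.0942 = 18.3830 m/s

18.4 m/s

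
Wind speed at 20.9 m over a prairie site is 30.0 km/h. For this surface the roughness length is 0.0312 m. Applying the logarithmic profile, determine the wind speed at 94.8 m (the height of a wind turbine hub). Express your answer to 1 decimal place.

Log law: V(z) ∝ ln(z/z₀), so V₂/V₁ = ln(z₂/z₀) / ln(z₁/z₀).
ln(94.8/0.0312) = 8.0191, ln(20.9/0.0312) = 6.5071
V₂ = 30.0 × 8.0191/6.5071 = 30.0 × 1.2324 = 36.9710 km/h

37.0 km/h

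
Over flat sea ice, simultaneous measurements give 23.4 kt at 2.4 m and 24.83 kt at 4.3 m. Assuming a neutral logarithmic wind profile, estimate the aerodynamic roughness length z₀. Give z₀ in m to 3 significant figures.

Log law: V(z) ∝ ln(z/z₀). With r = V₁/V₂ = 23.4/24.83 = 0.94241,
r · ln(z₂/z₀) = ln(z₁/z₀) ⇒ ln z₀ = (ln z₁ − r·ln z₂)/(1 − r)
ln z₀ = (0.87547 − 0.94241×1.45862) / 0.05759 = -8.6669
z₀ = exp(-8.6669) = 0.0001722 m

z₀ ≈ 0.000172 m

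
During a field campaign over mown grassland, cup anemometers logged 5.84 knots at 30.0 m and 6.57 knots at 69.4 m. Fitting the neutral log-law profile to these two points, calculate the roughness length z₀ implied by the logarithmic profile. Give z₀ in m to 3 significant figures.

Log law: V(z) ∝ ln(z/z₀). With r = V₁/V₂ = 5.84/6.57 = 0.88889,
r · ln(z₂/z₀) = ln(z₁/z₀) ⇒ ln z₀ = (ln z₁ − r·ln z₂)/(1 − r)
ln z₀ = (3.40120 − 0.88889×4.23989) / 0.11111 = -3.3083
z₀ = exp(-3.3083) = 0.03658 m

z₀ ≈ 0.0366 m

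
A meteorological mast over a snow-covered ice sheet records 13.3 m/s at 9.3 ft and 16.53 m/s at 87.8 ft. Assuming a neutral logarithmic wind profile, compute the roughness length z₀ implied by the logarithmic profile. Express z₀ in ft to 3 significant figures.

z₀ ≈ 0.000899 ft

Log law: V(z) ∝ ln(z/z₀). With r = V₁/V₂ = 13.3/16.53 = 0.80460,
r · ln(z₂/z₀) = ln(z₁/z₀) ⇒ ln z₀ = (ln z₁ − r·ln z₂)/(1 − r)
ln z₀ = (2.23001 − 0.80460×4.47506) / 0.19540 = -7.0143
z₀ = exp(-7.0143) = 0.0008989 ft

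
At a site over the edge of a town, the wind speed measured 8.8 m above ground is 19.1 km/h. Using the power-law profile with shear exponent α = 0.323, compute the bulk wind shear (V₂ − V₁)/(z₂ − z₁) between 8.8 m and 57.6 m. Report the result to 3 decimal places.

Power law: V₂ = V₁ · (z₂/z₁)^α = 19.1 × (6.5455)^0.323 = 35.0414 km/h
ΔV/Δz = (35.0414 − 19.1)/(57.6 − 8.8) = 15.9414/48.8000 = 0.32667 km/h/m

0.327 km/h/m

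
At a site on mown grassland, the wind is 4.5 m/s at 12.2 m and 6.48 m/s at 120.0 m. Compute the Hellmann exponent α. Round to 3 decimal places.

α ≈ 0.160

Power law: V₂/V₁ = (z₂/z₁)^α ⇒ α = ln(V₂/V₁) / ln(z₂/z₁)
α = ln(6.48/4.5) / ln(120.0/12.2) = ln(1.4400) / ln(9.8361)
  = 0.36464 / 2.28606 = 0.15951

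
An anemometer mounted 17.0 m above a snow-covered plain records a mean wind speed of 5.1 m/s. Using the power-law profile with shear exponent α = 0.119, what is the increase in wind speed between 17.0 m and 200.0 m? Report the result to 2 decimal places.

Power law: V₂ = V₁ · (z₂/z₁)^α = 5.1 × (11.7647)^0.119 = 6.8386 m/s
ΔV = 6.8386 − 5.1 = 1.7386 m/s

1.74 m/s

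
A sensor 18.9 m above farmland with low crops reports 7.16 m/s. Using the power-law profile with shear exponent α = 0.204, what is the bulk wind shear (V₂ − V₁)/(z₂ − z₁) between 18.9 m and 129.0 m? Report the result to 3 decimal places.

Power law: V₂ = V₁ · (z₂/z₁)^α = 7.16 × (6.8254)^0.204 = 10.5944 m/s
ΔV/Δz = (10.5944 − 7.16)/(129.0 − 18.9) = 3.4344/110.1000 = 0.03119 m/s/m

0.031 m/s/m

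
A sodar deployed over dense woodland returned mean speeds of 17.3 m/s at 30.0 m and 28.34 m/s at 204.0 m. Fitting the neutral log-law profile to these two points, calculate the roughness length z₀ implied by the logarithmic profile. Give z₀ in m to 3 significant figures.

Log law: V(z) ∝ ln(z/z₀). With r = V₁/V₂ = 17.3/28.34 = 0.61044,
r · ln(z₂/z₀) = ln(z₁/z₀) ⇒ ln z₀ = (ln z₁ − r·ln z₂)/(1 − r)
ln z₀ = (3.40120 − 0.61044×5.31812) / 0.38956 = 0.3973
z₀ = exp(0.3973) = 1.488 m

z₀ ≈ 1.49 m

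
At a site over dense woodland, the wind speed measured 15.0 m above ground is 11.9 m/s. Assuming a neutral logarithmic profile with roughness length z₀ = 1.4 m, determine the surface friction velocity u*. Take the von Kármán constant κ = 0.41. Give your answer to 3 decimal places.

u* ≈ 2.057 m/s

Log law: V(z) = (u*/κ) · ln(z/z₀) ⇒ u* = κ · V / ln(z/z₀)
u* = 0.41 × 11.9 / ln(15.0/1.4) = 0.41 × 11.9 / 2.3716
   = 4.8790 / 2.3716 = 2.0573 m/s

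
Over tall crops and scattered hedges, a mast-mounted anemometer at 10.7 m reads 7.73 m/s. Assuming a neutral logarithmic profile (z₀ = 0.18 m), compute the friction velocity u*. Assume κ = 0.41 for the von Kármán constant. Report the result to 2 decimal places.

u* ≈ 0.78 m/s

Log law: V(z) = (u*/κ) · ln(z/z₀) ⇒ u* = κ · V / ln(z/z₀)
u* = 0.41 × 7.73 / ln(10.7/0.18) = 0.41 × 7.73 / 4.0850
   = 3.1693 / 4.0850 = 0.7758 m/s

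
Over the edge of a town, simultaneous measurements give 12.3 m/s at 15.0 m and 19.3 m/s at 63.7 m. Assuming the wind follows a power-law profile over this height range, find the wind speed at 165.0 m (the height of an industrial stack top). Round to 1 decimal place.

First find α: α = ln(V₂/V₁)/ln(z₂/z₁) = ln(19.3/12.3)/ln(63.7/15.0) = 0.45051/1.44613 = 0.3115
Extrapolate from 63.7 m to 165.0 m: V₃ = 19.3 × (165.0/63.7)^0.3115 = 19.3 × 1.3451 = 25.9612 m/s

26.0 m/s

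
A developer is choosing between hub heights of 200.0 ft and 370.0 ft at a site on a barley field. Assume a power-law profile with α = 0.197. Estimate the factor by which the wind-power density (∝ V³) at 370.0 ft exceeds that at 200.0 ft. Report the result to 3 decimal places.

Speed ratio: V_B/V_A = (z_B/z_A)^α = (370.0/200.0)^0.197 = (1.8500)^0.197 = 1.12884
Power-density ratio: P_B/P_A = (V_B/V_A)³ = (1.12884)³ = 1.43846

1.438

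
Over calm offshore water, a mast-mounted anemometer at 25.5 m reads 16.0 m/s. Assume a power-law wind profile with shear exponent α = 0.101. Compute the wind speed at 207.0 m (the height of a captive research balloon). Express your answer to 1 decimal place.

Power-law profile: V₂ = V₁ · (z₂/z₁)^α
V₂ = 16.0 × (207.0/25.5)^0.101 = 16.0 × (8.1176)^0.101
    = 16.0 × 1.2355 = 19.7684 m/s

19.8 m/s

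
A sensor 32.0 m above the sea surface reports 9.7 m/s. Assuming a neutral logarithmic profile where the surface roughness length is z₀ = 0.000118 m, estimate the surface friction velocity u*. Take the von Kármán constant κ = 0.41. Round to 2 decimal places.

Log law: V(z) = (u*/κ) · ln(z/z₀) ⇒ u* = κ · V / ln(z/z₀)
u* = 0.41 × 9.7 / ln(32.0/0.000118) = 0.41 × 9.7 / 12.5106
   = 3.9770 / 12.5106 = 0.3179 m/s

u* ≈ 0.32 m/s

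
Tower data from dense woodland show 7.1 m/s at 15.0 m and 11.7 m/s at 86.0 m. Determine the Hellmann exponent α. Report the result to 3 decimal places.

Power law: V₂/V₁ = (z₂/z₁)^α ⇒ α = ln(V₂/V₁) / ln(z₂/z₁)
α = ln(11.7/7.1) / ln(86.0/15.0) = ln(1.6479) / ln(5.7333)
  = 0.49949 / 1.74630 = 0.28603

α ≈ 0.286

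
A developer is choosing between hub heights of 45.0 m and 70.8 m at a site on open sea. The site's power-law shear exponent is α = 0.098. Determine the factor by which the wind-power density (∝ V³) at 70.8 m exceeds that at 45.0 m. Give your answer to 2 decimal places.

Speed ratio: V_B/V_A = (z_B/z_A)^α = (70.8/45.0)^0.098 = (1.5733)^0.098 = 1.04541
Power-density ratio: P_B/P_A = (V_B/V_A)³ = (1.04541)³ = 1.14252

1.14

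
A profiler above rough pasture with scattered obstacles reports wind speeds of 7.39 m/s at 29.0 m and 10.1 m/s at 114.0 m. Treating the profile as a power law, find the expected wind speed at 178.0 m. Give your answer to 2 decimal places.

First find α: α = ln(V₂/V₁)/ln(z₂/z₁) = ln(10.1/7.39)/ln(114.0/29.0) = 0.31241/1.36890 = 0.2282
Extrapolate from 114.0 m to 178.0 m: V₃ = 10.1 × (178.0/114.0)^0.2282 = 10.1 × 1.1070 = 11.1811 m/s

11.18 m/s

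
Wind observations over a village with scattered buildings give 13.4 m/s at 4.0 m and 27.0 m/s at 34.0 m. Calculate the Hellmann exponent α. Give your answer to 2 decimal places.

Power law: V₂/V₁ = (z₂/z₁)^α ⇒ α = ln(V₂/V₁) / ln(z₂/z₁)
α = ln(27.0/13.4) / ln(34.0/4.0) = ln(2.0149) / ln(8.5000)
  = 0.70058 / 2.14007 = 0.32736

α ≈ 0.33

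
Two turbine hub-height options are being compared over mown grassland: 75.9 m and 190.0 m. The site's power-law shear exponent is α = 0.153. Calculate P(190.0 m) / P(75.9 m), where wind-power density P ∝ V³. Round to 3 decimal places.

Speed ratio: V_B/V_A = (z_B/z_A)^α = (190.0/75.9)^0.153 = (2.5033)^0.153 = 1.15073
Power-density ratio: P_B/P_A = (V_B/V_A)³ = (1.15073)³ = 1.52376

1.524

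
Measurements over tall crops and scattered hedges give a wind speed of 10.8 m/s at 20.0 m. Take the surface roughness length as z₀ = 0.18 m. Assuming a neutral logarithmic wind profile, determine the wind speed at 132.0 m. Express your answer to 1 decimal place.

Log law: V(z) ∝ ln(z/z₀), so V₂/V₁ = ln(z₂/z₀) / ln(z₁/z₀).
ln(132.0/0.18) = 6.5976, ln(20.0/0.18) = 4.7105
V₂ = 10.8 × 6.5976/4.7105 = 10.8 × 1.4006 = 15.1266 m/s

15.1 m/s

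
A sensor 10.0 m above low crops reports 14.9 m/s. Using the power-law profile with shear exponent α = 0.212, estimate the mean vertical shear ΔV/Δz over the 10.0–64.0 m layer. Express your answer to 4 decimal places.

0.1331 m/s/m

Power law: V₂ = V₁ · (z₂/z₁)^α = 14.9 × (6.4000)^0.212 = 22.0850 m/s
ΔV/Δz = (22.0850 − 14.9)/(64.0 − 10.0) = 7.1850/54.0000 = 0.13305 m/s/m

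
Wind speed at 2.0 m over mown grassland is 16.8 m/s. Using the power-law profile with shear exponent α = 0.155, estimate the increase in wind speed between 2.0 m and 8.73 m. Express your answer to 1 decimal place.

4.3 m/s

Power law: V₂ = V₁ · (z₂/z₁)^α = 16.8 × (4.3650)^0.155 = 21.1109 m/s
ΔV = 21.1109 − 16.8 = 4.3109 m/s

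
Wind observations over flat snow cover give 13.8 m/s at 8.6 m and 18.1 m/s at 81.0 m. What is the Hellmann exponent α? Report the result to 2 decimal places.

α ≈ 0.12

Power law: V₂/V₁ = (z₂/z₁)^α ⇒ α = ln(V₂/V₁) / ln(z₂/z₁)
α = ln(18.1/13.8) / ln(81.0/8.6) = ln(1.3116) / ln(9.4186)
  = 0.27124 / 2.24269 = 0.12095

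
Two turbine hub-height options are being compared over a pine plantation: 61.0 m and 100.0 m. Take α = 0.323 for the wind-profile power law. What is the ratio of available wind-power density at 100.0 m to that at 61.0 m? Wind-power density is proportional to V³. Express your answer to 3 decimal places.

1.614

Speed ratio: V_B/V_A = (z_B/z_A)^α = (100.0/61.0)^0.323 = (1.6393)^0.323 = 1.17311
Power-density ratio: P_B/P_A = (V_B/V_A)³ = (1.17311)³ = 1.61442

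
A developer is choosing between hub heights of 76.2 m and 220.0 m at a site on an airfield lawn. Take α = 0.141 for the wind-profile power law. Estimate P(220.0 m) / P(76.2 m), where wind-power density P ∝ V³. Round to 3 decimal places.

Speed ratio: V_B/V_A = (z_B/z_A)^α = (220.0/76.2)^0.141 = (2.8871)^0.141 = 1.16125
Power-density ratio: P_B/P_A = (V_B/V_A)³ = (1.16125)³ = 1.56595

1.566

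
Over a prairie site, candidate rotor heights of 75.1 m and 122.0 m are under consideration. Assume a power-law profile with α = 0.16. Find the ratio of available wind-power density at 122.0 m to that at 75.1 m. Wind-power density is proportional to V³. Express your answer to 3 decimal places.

1.262

Speed ratio: V_B/V_A = (z_B/z_A)^α = (122.0/75.1)^0.16 = (1.6245)^0.16 = 1.08072
Power-density ratio: P_B/P_A = (V_B/V_A)³ = (1.08072)³ = 1.26225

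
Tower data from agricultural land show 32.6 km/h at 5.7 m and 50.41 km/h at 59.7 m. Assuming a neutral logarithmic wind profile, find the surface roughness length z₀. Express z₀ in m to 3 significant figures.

z₀ ≈ 0.0774 m

Log law: V(z) ∝ ln(z/z₀). With r = V₁/V₂ = 32.6/50.41 = 0.64670,
r · ln(z₂/z₀) = ln(z₁/z₀) ⇒ ln z₀ = (ln z₁ − r·ln z₂)/(1 − r)
ln z₀ = (1.74047 − 0.64670×4.08933) / 0.35330 = -2.5590
z₀ = exp(-2.5590) = 0.07738 m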